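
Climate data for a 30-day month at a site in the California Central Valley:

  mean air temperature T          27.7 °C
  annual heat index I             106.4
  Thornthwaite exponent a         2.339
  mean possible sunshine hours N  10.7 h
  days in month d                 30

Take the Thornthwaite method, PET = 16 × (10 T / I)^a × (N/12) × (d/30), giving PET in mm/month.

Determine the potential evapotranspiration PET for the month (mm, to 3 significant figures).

134 mm

10T/I = 10 × 27.7 / 106.4 = 2.6034
(10T/I)^a = 2.6034^2.339 = 9.3745
Uncorrected PET = 16 × 9.3745 = 149.992 mm
Correction = (N/12)(d/30) = (10.7/12)(30/30) = 0.8917
PET = 149.992 × 0.8917 = 133.748 mm/month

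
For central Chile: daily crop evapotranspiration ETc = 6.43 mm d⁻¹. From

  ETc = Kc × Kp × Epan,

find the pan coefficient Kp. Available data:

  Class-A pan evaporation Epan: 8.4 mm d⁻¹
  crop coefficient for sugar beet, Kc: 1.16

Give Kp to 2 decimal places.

0.66

ETc = Kc × Kp × Epan  ⇒  Kp = ETc / (Kc × Epan)
Kp = 6.43 / (1.16 × 8.4) = 6.43 / 9.744 = 0.6599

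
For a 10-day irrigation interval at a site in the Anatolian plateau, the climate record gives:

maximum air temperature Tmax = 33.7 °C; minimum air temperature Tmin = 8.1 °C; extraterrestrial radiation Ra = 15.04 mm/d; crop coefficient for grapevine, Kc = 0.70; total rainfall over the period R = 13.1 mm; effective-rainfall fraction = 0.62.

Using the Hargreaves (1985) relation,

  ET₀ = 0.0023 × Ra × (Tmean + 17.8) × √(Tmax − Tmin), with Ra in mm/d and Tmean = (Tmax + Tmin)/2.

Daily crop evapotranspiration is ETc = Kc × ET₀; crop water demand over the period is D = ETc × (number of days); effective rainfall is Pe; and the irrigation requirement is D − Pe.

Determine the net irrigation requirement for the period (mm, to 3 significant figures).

Tmean = (33.7 + 8.1)/2 = 20.90 °C
ET₀ = 0.0023 × 15.04 × (20.90 + 17.8) × √25.6 = 0.0023 × 15.04 × 38.70 × 5.0596 = 6.7733 mm/d
ETc = Kc × ET₀ = 0.70 × 6.7733 = 4.7413 mm/d
Crop demand D = ETc × 10 d = 4.7413 × 10 = 47.413 mm
Pe = 0.62 × 13.1 = 8.122 mm
D − Pe = 47.413 − 8.122 = 39.291 mm

39.3 mm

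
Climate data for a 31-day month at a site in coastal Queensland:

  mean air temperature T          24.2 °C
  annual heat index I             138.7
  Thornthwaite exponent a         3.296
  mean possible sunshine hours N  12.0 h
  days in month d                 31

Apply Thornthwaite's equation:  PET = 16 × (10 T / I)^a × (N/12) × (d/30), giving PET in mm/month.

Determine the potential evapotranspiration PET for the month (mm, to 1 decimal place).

103.5 mm

10T/I = 10 × 24.2 / 138.7 = 1.7448
(10T/I)^a = 1.7448^3.296 = 6.2632
Uncorrected PET = 16 × 6.2632 = 100.211 mm
Correction = (N/12)(d/30) = (12.0/12)(31/30) = 1.0333
PET = 100.211 × 1.0333 = 103.548 mm/month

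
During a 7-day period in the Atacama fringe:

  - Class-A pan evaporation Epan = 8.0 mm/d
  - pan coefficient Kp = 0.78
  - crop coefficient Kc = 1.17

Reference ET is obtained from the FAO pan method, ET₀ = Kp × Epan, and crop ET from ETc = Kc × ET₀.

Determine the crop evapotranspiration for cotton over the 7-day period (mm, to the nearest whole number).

ET₀ = 0.78 × 8.0 = 6.2400 mm/d
ETc = Kc × ET₀ = 1.17 × 6.2400 = 7.3008 mm/d
Over 7 days: 7.3008 × 7 = 51.106 mm

51 mm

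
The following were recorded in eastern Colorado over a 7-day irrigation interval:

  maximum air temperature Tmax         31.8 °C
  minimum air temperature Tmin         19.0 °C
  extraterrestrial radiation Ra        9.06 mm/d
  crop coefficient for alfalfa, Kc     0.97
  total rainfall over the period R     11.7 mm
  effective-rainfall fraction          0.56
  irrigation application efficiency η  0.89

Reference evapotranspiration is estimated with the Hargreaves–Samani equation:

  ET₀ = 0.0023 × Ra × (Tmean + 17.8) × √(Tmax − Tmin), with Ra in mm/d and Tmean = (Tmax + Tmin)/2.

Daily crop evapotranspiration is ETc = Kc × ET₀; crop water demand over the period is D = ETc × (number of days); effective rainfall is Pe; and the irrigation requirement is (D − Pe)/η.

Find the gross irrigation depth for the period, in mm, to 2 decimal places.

17.21 mm

Tmean = (31.8 + 19.0)/2 = 25.40 °C
ET₀ = 0.0023 × 9.06 × (25.40 + 17.8) × √12.8 = 0.0023 × 9.06 × 43.20 × 3.5777 = 3.2207 mm/d
ETc = Kc × ET₀ = 0.97 × 3.2207 = 3.1241 mm/d
Crop demand D = ETc × 7 d = 3.1241 × 7 = 21.869 mm
Pe = 0.56 × 11.7 = 6.552 mm
D − Pe = 21.869 − 6.552 = 15.317 mm
Gross irrigation = 15.317 / 0.89 = 17.210 mm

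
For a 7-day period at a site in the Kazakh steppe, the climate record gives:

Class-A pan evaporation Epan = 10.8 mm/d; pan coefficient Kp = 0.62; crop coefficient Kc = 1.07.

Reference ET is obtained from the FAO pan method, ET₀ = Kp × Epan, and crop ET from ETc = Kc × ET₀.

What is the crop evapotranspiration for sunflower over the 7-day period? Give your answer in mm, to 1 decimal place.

50.2 mm

ET₀ = 0.62 × 10.8 = 6.6960 mm/d
ETc = Kc × ET₀ = 1.07 × 6.6960 = 7.1647 mm/d
Over 7 days: 7.1647 × 7 = 50.153 mm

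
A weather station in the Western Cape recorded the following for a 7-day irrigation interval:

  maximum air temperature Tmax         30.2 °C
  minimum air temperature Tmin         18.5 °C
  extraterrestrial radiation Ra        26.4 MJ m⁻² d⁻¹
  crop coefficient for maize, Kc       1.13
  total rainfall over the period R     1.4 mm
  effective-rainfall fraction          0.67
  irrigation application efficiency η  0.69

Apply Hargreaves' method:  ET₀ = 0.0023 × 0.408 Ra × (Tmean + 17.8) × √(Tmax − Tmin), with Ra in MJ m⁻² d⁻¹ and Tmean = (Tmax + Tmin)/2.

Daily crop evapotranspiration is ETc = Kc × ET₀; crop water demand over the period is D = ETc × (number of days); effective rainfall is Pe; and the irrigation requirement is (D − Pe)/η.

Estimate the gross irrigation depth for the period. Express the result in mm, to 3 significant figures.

39.6 mm

Tmean = (30.2 + 18.5)/2 = 24.35 °C
0.408 Ra = 0.408 × 26.4 = 10.7712 mm/d equivalent
ET₀ = 0.0023 × 10.7712 × (24.35 + 17.8) × √11.7 = 0.0023 × 10.7712 × 42.15 × 3.4205 = 3.5717 mm/d
ETc = Kc × ET₀ = 1.13 × 3.5717 = 4.0360 mm/d
Crop demand D = ETc × 7 d = 4.0360 × 7 = 28.252 mm
Pe = 0.67 × 1.4 = 0.938 mm
D − Pe = 28.252 − 0.938 = 27.314 mm
Gross irrigation = 27.314 / 0.69 = 39.586 mm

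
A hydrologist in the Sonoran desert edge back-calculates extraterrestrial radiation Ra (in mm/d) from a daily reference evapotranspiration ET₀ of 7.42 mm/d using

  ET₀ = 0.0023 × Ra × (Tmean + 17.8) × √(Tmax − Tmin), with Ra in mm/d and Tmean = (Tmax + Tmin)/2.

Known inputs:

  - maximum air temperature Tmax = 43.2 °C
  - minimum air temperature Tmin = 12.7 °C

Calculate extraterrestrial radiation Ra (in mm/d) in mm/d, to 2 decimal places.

Tmean = 27.95 °C; √ΔT = 5.5227
Ra = ET₀ / [0.0023 × (Tmean+17.8) × √ΔT] = 7.42 / (0.0023 × 45.75 × 5.5227) = 12.768 mm/d

12.77 mm/d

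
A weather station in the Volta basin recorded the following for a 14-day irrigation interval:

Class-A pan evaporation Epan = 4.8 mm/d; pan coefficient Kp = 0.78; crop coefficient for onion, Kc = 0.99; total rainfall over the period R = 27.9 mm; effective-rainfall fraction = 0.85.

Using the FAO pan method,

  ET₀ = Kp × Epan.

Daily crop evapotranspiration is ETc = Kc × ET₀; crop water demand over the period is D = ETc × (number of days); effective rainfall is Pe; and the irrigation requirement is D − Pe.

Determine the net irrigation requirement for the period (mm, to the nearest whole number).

ET₀ = 0.78 × 4.8 = 3.7440 mm/d
ETc = Kc × ET₀ = 0.99 × 3.7440 = 3.7066 mm/d
Crop demand D = ETc × 14 d = 3.7066 × 14 = 51.892 mm
Pe = 0.85 × 27.9 = 23.715 mm
D − Pe = 51.892 − 23.715 = 28.177 mm

28 mm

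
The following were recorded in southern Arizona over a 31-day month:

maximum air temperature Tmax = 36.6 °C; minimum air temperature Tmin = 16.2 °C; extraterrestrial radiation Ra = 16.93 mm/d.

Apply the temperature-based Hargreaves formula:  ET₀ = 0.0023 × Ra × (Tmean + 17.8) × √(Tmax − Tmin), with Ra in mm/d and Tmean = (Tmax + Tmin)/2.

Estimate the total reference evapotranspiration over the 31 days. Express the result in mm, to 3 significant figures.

Tmean = (36.6 + 16.2)/2 = 26.40 °C
ET₀ = 0.0023 × 16.93 × (26.40 + 17.8) × √20.4 = 0.0023 × 16.93 × 44.20 × 4.5166 = 7.7735 mm/d
Over 31 days: 7.7735 × 31 = 240.979 mm

241 mm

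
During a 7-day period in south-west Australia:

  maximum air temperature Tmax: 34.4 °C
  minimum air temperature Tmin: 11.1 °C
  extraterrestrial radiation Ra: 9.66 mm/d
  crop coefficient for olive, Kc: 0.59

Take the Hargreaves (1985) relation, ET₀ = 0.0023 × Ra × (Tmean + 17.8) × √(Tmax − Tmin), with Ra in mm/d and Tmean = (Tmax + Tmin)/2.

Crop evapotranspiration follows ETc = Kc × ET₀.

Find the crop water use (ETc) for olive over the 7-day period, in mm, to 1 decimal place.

Tmean = (34.4 + 11.1)/2 = 22.75 °C
ET₀ = 0.0023 × 9.66 × (22.75 + 17.8) × √23.3 = 0.0023 × 9.66 × 40.55 × 4.8270 = 4.3488 mm/d
ETc = Kc × ET₀ = 0.59 × 4.3488 = 2.5658 mm/d
Over 7 days: 2.5658 × 7 = 17.961 mm

18.0 mm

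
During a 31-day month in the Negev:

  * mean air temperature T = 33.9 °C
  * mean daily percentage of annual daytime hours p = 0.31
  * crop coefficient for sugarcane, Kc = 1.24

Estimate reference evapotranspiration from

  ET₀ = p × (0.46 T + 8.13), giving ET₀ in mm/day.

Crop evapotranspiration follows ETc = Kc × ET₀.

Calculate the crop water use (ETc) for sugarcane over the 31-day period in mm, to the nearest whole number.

283 mm

ET₀ = 0.31 × (0.46 × 33.9 + 8.13) = 0.31 × 23.724 = 7.3544 mm/d
ETc = Kc × ET₀ = 1.24 × 7.3544 = 9.1195 mm/d
Over 31 days: 9.1195 × 31 = 282.705 mm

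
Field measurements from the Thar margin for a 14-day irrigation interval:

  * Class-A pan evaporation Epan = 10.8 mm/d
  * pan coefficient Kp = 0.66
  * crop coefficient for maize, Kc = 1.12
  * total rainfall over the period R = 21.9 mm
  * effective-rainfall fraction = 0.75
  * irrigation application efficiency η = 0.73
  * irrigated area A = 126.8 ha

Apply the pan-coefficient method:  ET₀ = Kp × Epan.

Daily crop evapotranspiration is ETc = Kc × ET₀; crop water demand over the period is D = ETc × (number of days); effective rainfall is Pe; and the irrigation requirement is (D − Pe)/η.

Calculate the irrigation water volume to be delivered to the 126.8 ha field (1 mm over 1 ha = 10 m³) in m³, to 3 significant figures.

166000 m³

ET₀ = 0.66 × 10.8 = 7.1280 mm/d
ETc = Kc × ET₀ = 1.12 × 7.1280 = 7.9834 mm/d
Crop demand D = ETc × 14 d = 7.9834 × 14 = 111.768 mm
Pe = 0.75 × 21.9 = 16.425 mm
D − Pe = 111.768 − 16.425 = 95.343 mm
Gross irrigation = 95.343 / 0.73 = 130.607 mm
Volume = 130.607 mm × 126.8 ha × 10 = 165609.7 m³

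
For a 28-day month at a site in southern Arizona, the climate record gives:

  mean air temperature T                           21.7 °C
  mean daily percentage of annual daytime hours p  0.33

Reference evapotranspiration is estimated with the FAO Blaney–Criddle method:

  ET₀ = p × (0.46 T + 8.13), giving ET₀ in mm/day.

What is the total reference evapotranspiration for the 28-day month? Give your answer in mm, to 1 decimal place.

ET₀ = 0.33 × (0.46 × 21.7 + 8.13) = 0.33 × 18.112 = 5.9770 mm/d
Monthly total = 5.9770 × 28 = 167.356 mm

167.4 mm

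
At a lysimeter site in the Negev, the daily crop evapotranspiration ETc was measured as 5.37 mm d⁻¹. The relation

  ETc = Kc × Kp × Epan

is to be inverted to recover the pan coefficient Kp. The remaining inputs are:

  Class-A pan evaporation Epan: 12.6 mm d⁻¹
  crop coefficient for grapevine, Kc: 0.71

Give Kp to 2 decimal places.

0.60

ETc = Kc × Kp × Epan  ⇒  Kp = ETc / (Kc × Epan)
Kp = 5.37 / (0.71 × 12.6) = 5.37 / 8.946 = 0.6003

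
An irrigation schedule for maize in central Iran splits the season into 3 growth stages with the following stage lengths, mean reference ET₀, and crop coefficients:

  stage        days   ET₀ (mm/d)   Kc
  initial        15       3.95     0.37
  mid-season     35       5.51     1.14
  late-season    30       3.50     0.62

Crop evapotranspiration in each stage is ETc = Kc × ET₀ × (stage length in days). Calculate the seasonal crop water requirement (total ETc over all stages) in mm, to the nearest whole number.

307 mm

initial: 0.37 × 3.95 × 15 = 21.92 mm
mid-season: 1.14 × 5.51 × 35 = 219.85 mm
late-season: 0.62 × 3.50 × 30 = 65.10 mm
Seasonal total = 306.87 mm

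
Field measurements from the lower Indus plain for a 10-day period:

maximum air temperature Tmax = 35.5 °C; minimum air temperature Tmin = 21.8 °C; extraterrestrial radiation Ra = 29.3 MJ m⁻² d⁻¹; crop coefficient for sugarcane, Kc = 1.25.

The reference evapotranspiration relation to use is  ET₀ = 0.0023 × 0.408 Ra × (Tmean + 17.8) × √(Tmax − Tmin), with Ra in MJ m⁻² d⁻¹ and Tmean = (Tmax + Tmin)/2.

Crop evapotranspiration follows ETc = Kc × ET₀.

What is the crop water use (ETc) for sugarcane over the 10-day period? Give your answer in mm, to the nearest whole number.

59 mm

Tmean = (35.5 + 21.8)/2 = 28.65 °C
0.408 Ra = 0.408 × 29.3 = 11.9544 mm/d equivalent
ET₀ = 0.0023 × 11.9544 × (28.65 + 17.8) × √13.7 = 0.0023 × 11.9544 × 46.45 × 3.7014 = 4.7272 mm/d
ETc = Kc × ET₀ = 1.25 × 4.7272 = 5.9090 mm/d
Over 10 days: 5.9090 × 10 = 59.090 mm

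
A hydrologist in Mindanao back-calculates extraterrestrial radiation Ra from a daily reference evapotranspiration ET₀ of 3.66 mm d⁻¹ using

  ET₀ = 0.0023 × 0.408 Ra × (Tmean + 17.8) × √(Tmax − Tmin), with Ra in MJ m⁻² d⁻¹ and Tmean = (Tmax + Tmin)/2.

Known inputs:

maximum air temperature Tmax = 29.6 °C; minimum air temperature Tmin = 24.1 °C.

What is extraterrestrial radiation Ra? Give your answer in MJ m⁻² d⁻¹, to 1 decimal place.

Tmean = (29.6+24.1)/2 = 26.85 °C; ΔT = 5.5
Ra = ET₀ / [0.0023 × 0.408 × (Tmean+17.8) × √ΔT]
   = 3.66 / (0.0023 × 0.408 × 44.65 × 2.3452) = 37.247 MJ m⁻² d⁻¹

37.2 MJ m⁻² d⁻¹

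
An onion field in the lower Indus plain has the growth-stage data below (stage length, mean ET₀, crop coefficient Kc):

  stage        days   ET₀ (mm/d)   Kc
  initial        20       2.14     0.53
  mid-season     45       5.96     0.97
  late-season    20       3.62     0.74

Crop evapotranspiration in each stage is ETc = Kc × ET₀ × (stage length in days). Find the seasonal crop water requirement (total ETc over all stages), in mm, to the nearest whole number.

336 mm

initial: 0.53 × 2.14 × 20 = 22.68 mm
mid-season: 0.97 × 5.96 × 45 = 260.15 mm
late-season: 0.74 × 3.62 × 20 = 53.58 mm
Seasonal total = 336.41 mm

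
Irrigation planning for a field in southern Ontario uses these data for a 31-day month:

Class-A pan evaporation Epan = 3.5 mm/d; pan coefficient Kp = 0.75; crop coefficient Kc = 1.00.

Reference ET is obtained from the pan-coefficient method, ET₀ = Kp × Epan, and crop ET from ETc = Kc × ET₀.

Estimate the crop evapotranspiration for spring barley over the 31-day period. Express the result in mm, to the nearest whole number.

ET₀ = 0.75 × 3.5 = 2.6250 mm/d
ETc = Kc × ET₀ = 1.00 × 2.6250 = 2.6250 mm/d
Over 31 days: 2.6250 × 31 = 81.375 mm

81 mm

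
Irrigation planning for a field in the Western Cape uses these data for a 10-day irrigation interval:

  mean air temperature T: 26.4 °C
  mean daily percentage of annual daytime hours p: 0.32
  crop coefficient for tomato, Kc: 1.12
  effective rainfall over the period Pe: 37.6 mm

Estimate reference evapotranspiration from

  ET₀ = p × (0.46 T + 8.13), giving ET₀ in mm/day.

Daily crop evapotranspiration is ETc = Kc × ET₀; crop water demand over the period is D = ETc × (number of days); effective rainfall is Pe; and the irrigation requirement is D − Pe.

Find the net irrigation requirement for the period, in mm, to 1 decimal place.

ET₀ = 0.32 × (0.46 × 26.4 + 8.13) = 0.32 × 20.274 = 6.4877 mm/d
ETc = Kc × ET₀ = 1.12 × 6.4877 = 7.2662 mm/d
Crop demand D = ETc × 10 d = 7.2662 × 10 = 72.662 mm
D − Pe = 72.662 − 37.6 = 35.062 mm

35.1 mm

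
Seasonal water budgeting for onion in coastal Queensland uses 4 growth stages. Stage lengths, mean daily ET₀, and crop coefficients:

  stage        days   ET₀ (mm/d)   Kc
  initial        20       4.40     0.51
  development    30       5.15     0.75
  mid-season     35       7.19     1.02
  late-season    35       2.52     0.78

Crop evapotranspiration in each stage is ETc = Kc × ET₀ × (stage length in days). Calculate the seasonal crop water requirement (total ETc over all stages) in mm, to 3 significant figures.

486 mm

initial: 0.51 × 4.40 × 20 = 44.88 mm
development: 0.75 × 5.15 × 30 = 115.88 mm
mid-season: 1.02 × 7.19 × 35 = 256.68 mm
late-season: 0.78 × 2.52 × 35 = 68.80 mm
Seasonal total = 486.24 mm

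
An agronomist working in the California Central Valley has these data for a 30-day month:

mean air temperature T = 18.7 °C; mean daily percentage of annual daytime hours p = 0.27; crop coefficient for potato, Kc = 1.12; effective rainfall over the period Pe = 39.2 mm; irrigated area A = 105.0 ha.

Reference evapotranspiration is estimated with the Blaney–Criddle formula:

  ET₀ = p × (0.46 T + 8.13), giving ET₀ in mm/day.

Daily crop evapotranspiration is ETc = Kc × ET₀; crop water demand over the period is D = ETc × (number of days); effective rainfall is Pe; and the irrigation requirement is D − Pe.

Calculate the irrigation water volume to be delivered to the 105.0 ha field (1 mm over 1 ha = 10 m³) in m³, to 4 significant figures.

ET₀ = 0.27 × (0.46 × 18.7 + 8.13) = 0.27 × 16.732 = 4.5176 mm/d
ETc = Kc × ET₀ = 1.12 × 4.5176 = 5.0597 mm/d
Crop demand D = ETc × 30 d = 5.0597 × 30 = 151.791 mm
D − Pe = 151.791 − 39.2 = 112.591 mm
Volume = 112.591 mm × 105.0 ha × 10 = 118220.6 m³

118200 m³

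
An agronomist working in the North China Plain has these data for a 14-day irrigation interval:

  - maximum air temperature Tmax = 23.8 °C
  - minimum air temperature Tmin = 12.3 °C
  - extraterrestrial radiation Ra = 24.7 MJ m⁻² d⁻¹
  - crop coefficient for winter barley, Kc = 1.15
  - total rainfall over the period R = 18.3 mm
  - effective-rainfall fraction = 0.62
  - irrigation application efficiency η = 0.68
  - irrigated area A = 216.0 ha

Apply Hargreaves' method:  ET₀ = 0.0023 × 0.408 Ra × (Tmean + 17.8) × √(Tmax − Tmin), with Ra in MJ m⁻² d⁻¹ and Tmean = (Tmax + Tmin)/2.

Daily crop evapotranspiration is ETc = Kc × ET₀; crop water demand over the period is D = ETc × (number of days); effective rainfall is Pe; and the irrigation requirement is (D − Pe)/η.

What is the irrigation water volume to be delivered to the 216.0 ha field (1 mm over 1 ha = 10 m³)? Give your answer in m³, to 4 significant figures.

108100 m³

Tmean = (23.8 + 12.3)/2 = 18.05 °C
0.408 Ra = 0.408 × 24.7 = 10.0776 mm/d equivalent
ET₀ = 0.0023 × 10.0776 × (18.05 + 17.8) × √11.5 = 0.0023 × 10.0776 × 35.85 × 3.3912 = 2.8179 mm/d
ETc = Kc × ET₀ = 1.15 × 2.8179 = 3.2406 mm/d
Crop demand D = ETc × 14 d = 3.2406 × 14 = 45.368 mm
Pe = 0.62 × 18.3 = 11.346 mm
D − Pe = 45.368 − 11.346 = 34.022 mm
Gross irrigation = 34.022 / 0.68 = 50.032 mm
Volume = 50.032 mm × 216.0 ha × 10 = 108069.1 m³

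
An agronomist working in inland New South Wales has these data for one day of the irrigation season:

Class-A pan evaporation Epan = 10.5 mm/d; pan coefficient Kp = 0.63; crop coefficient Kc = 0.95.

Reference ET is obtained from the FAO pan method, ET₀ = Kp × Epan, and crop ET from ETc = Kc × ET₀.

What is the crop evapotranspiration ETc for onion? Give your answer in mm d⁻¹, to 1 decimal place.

ET₀ = 0.63 × 10.5 = 6.6150 mm/d
ETc = Kc × ET₀ = 0.95 × 6.6150 = 6.2843 mm/d

6.3 mm d⁻¹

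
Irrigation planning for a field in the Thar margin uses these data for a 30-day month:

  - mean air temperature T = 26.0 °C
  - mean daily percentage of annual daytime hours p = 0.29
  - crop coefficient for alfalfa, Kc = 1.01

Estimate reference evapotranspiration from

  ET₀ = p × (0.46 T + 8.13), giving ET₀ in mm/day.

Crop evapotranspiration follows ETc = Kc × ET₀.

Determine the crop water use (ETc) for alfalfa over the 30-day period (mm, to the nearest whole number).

177 mm

ET₀ = 0.29 × (0.46 × 26.0 + 8.13) = 0.29 × 20.090 = 5.8261 mm/d
ETc = Kc × ET₀ = 1.01 × 5.8261 = 5.8844 mm/d
Over 30 days: 5.8844 × 30 = 176.532 mm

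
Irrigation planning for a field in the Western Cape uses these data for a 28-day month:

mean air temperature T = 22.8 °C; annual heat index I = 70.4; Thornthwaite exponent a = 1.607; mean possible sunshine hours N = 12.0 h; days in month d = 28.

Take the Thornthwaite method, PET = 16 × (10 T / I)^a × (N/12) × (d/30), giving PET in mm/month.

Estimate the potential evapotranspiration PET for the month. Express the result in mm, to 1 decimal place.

98.7 mm

10T/I = 10 × 22.8 / 70.4 = 3.2386
(10T/I)^a = 3.2386^1.607 = 6.6091
Uncorrected PET = 16 × 6.6091 = 105.746 mm
Correction = (N/12)(d/30) = (12.0/12)(28/30) = 0.9333
PET = 105.746 × 0.9333 = 98.693 mm/month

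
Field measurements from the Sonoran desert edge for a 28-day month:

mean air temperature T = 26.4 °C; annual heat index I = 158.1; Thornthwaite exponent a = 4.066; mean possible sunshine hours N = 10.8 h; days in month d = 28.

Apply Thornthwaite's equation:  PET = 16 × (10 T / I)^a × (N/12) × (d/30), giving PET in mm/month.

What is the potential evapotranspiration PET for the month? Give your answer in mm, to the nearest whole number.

10T/I = 10 × 26.4 / 158.1 = 1.6698
(10T/I)^a = 1.6698^4.066 = 8.0418
Uncorrected PET = 16 × 8.0418 = 128.669 mm
Correction = (N/12)(d/30) = (10.8/12)(28/30) = 0.8400
PET = 128.669 × 0.8400 = 108.082 mm/month

108 mm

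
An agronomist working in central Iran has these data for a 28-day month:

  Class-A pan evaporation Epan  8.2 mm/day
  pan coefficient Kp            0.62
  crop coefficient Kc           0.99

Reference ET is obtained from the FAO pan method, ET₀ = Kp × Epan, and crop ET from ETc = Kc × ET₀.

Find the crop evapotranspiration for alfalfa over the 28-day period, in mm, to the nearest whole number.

141 mm

ET₀ = 0.62 × 8.2 = 5.0840 mm/d
ETc = Kc × ET₀ = 0.99 × 5.0840 = 5.0332 mm/d
Over 28 days: 5.0332 × 28 = 140.930 mm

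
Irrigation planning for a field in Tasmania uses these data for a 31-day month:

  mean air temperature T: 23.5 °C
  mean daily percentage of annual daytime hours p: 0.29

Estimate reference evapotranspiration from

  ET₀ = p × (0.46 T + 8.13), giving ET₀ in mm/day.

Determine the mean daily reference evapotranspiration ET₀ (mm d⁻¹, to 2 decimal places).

ET₀ = 0.29 × (0.46 × 23.5 + 8.13) = 0.29 × 18.940 = 5.4926 mm/d

5.49 mm d⁻¹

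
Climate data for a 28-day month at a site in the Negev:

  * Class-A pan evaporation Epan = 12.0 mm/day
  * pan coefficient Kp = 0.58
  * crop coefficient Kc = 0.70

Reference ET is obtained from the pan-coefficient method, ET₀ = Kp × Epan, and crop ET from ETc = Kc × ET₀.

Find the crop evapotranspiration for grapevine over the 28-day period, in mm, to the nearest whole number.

136 mm

ET₀ = 0.58 × 12.0 = 6.9600 mm/d
ETc = Kc × ET₀ = 0.70 × 6.9600 = 4.8720 mm/d
Over 28 days: 4.8720 × 28 = 136.416 mm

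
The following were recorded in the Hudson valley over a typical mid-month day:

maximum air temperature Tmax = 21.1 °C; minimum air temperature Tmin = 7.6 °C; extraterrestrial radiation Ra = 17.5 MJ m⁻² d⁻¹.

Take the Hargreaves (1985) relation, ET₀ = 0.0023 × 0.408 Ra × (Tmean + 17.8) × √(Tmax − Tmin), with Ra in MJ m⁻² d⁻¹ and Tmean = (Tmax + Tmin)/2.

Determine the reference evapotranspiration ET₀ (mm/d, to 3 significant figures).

1.94 mm/d

Tmean = (21.1 + 7.6)/2 = 14.35 °C
0.408 Ra = 0.408 × 17.5 = 7.1400 mm/d equivalent
ET₀ = 0.0023 × 7.1400 × (14.35 + 17.8) × √13.5 = 0.0023 × 7.1400 × 32.15 × 3.6742 = 1.9399 mm/d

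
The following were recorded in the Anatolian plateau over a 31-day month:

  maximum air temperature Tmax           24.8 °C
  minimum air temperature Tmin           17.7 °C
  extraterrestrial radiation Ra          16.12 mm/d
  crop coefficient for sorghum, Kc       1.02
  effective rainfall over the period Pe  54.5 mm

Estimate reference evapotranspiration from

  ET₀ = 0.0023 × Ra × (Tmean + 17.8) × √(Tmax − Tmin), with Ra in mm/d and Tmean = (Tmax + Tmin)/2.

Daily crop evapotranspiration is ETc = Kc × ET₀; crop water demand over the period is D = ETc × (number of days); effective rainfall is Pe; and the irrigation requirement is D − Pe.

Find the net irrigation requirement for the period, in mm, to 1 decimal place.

67.5 mm

Tmean = (24.8 + 17.7)/2 = 21.25 °C
ET₀ = 0.0023 × 16.12 × (21.25 + 17.8) × √7.1 = 0.0023 × 16.12 × 39.05 × 2.6646 = 3.8579 mm/d
ETc = Kc × ET₀ = 1.02 × 3.8579 = 3.9351 mm/d
Crop demand D = ETc × 31 d = 3.9351 × 31 = 121.988 mm
D − Pe = 121.988 − 54.5 = 67.488 mm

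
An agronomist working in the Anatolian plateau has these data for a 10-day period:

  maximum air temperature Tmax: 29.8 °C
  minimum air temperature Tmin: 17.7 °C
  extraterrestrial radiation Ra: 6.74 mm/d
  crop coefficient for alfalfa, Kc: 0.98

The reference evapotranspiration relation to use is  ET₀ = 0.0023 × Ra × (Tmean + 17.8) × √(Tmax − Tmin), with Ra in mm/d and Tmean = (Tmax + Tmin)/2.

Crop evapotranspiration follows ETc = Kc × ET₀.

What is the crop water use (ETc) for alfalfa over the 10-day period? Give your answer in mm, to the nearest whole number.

22 mm

Tmean = (29.8 + 17.7)/2 = 23.75 °C
ET₀ = 0.0023 × 6.74 × (23.75 + 17.8) × √12.1 = 0.0023 × 6.74 × 41.55 × 3.4785 = 2.2405 mm/d
ETc = Kc × ET₀ = 0.98 × 2.2405 = 2.1957 mm/d
Over 10 days: 2.1957 × 10 = 21.957 mm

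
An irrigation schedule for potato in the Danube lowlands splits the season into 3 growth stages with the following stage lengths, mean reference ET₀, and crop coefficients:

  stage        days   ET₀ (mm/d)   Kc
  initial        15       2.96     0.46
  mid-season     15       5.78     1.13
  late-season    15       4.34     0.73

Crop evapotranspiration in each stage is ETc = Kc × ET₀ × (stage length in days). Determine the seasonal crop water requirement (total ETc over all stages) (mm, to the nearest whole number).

166 mm

initial: 0.46 × 2.96 × 15 = 20.42 mm
mid-season: 1.13 × 5.78 × 15 = 97.97 mm
late-season: 0.73 × 4.34 × 15 = 47.52 mm
Seasonal total = 165.91 mm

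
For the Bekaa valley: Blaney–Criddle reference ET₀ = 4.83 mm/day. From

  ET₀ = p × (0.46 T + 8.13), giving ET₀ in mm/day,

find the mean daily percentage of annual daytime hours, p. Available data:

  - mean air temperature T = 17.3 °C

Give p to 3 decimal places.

0.300

p = ET₀ / (0.46 T + 8.13) = 4.83 / (0.46 × 17.3 + 8.13) = 4.83 / 16.088 = 0.3002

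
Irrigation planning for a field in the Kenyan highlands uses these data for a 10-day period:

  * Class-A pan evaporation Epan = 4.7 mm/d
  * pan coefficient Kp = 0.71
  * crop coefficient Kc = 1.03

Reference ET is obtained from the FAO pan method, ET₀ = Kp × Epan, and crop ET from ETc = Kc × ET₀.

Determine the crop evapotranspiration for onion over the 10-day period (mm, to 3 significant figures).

ET₀ = 0.71 × 4.7 = 3.3370 mm/d
ETc = Kc × ET₀ = 1.03 × 3.3370 = 3.4371 mm/d
Over 10 days: 3.4371 × 10 = 34.371 mm

34.4 mm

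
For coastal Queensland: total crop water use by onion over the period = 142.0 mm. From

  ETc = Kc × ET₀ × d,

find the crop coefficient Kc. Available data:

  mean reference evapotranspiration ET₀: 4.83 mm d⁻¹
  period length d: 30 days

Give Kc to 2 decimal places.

ETc = Kc × ET₀ × d  ⇒  Kc = ETc / (ET₀ × d)
Kc = 142.0 / (4.83 × 30) = 142.0 / 144.90 = 0.9800

0.98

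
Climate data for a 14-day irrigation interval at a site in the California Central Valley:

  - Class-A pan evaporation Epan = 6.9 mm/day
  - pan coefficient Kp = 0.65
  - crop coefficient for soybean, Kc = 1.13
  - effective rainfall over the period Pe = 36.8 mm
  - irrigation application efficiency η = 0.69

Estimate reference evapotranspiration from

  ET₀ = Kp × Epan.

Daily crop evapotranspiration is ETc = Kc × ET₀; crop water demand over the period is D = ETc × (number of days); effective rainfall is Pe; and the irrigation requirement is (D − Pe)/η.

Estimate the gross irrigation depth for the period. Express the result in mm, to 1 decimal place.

ET₀ = 0.65 × 6.9 = 4.4850 mm/d
ETc = Kc × ET₀ = 1.13 × 4.4850 = 5.0681 mm/d
Crop demand D = ETc × 14 d = 5.0681 × 14 = 70.953 mm
D − Pe = 70.953 − 36.8 = 34.153 mm
Gross irrigation = 34.153 / 0.69 = 49.497 mm

49.5 mm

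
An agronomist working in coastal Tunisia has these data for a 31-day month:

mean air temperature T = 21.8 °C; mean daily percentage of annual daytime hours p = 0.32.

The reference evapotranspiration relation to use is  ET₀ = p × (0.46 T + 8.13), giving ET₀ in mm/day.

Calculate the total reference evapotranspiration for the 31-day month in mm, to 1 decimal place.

180.1 mm

ET₀ = 0.32 × (0.46 × 21.8 + 8.13) = 0.32 × 18.158 = 5.8106 mm/d
Monthly total = 5.8106 × 31 = 180.129 mm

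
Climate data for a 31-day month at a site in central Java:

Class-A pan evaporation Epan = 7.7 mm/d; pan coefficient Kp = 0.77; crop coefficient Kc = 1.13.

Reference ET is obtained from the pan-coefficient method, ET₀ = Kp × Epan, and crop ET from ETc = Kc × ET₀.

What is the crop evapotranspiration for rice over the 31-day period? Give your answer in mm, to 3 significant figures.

208 mm

ET₀ = 0.77 × 7.7 = 5.9290 mm/d
ETc = Kc × ET₀ = 1.13 × 5.9290 = 6.6998 mm/d
Over 31 days: 6.6998 × 31 = 207.694 mm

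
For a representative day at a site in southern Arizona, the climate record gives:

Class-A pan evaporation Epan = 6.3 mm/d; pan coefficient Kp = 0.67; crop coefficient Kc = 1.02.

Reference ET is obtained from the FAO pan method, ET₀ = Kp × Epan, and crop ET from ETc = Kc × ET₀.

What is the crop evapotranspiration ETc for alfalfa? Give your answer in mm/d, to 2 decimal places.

4.31 mm/d

ET₀ = 0.67 × 6.3 = 4.2210 mm/d
ETc = Kc × ET₀ = 1.02 × 4.2210 = 4.3054 mm/d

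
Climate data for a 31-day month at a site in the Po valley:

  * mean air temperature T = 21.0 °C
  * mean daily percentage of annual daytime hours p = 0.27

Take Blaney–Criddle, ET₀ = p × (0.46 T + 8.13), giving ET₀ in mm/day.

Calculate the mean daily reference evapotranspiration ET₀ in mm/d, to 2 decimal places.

4.80 mm/d

ET₀ = 0.27 × (0.46 × 21.0 + 8.13) = 0.27 × 17.790 = 4.8033 mm/d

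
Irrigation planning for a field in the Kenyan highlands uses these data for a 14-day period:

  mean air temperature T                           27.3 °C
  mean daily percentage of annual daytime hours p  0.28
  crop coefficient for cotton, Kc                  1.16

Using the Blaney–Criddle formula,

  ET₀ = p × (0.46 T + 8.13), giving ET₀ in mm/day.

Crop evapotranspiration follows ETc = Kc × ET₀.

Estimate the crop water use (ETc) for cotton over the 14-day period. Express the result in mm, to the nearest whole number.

94 mm

ET₀ = 0.28 × (0.46 × 27.3 + 8.13) = 0.28 × 20.688 = 5.7926 mm/d
ETc = Kc × ET₀ = 1.16 × 5.7926 = 6.7194 mm/d
Over 14 days: 6.7194 × 14 = 94.072 mm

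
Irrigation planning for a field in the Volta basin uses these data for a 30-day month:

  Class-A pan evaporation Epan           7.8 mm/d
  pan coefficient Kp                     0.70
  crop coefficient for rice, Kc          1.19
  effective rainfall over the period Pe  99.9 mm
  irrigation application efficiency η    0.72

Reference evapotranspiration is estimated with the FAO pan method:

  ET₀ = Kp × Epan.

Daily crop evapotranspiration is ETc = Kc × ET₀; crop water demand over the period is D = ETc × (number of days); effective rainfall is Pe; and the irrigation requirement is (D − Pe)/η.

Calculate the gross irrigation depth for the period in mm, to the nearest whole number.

ET₀ = 0.70 × 7.8 = 5.4600 mm/d
ETc = Kc × ET₀ = 1.19 × 5.4600 = 6.4974 mm/d
Crop demand D = ETc × 30 d = 6.4974 × 30 = 194.922 mm
D − Pe = 194.922 − 99.9 = 95.022 mm
Gross irrigation = 95.022 / 0.72 = 131.975 mm

132 mm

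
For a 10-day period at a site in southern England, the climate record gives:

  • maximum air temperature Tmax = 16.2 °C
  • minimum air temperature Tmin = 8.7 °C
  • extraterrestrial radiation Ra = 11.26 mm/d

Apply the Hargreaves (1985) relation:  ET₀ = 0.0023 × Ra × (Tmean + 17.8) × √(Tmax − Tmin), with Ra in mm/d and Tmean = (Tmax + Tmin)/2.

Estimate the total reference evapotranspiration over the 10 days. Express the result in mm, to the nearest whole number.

21 mm

Tmean = (16.2 + 8.7)/2 = 12.45 °C
ET₀ = 0.0023 × 11.26 × (12.45 + 17.8) × √7.5 = 0.0023 × 11.26 × 30.25 × 2.7386 = 2.1455 mm/d
Over 10 days: 2.1455 × 10 = 21.455 mm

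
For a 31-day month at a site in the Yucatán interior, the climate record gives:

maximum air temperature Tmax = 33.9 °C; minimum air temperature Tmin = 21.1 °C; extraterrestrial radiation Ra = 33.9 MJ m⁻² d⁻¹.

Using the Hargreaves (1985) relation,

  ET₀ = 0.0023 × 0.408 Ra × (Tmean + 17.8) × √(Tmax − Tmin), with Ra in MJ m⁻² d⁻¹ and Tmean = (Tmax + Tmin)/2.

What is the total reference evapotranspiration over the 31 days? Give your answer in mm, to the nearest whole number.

160 mm

Tmean = (33.9 + 21.1)/2 = 27.50 °C
0.408 Ra = 0.408 × 33.9 = 13.8312 mm/d equivalent
ET₀ = 0.0023 × 13.8312 × (27.50 + 17.8) × √12.8 = 0.0023 × 13.8312 × 45.30 × 3.5777 = 5.1557 mm/d
Over 31 days: 5.1557 × 31 = 159.827 mm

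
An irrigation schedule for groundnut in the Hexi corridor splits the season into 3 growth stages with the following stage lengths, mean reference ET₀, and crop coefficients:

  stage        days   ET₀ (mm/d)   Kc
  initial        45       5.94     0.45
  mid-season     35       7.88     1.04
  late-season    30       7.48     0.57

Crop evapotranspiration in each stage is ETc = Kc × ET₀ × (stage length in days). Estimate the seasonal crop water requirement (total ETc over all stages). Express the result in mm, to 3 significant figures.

initial: 0.45 × 5.94 × 45 = 120.29 mm
mid-season: 1.04 × 7.88 × 35 = 286.83 mm
late-season: 0.57 × 7.48 × 30 = 127.91 mm
Seasonal total = 535.03 mm

535 mm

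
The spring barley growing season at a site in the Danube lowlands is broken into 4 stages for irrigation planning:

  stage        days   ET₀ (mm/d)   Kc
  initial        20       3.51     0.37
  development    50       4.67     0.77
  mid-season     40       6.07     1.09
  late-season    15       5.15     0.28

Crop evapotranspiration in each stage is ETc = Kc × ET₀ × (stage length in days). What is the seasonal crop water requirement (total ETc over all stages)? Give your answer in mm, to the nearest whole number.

492 mm

initial: 0.37 × 3.51 × 20 = 25.97 mm
development: 0.77 × 4.67 × 50 = 179.80 mm
mid-season: 1.09 × 6.07 × 40 = 264.65 mm
late-season: 0.28 × 5.15 × 15 = 21.63 mm
Seasonal total = 492.05 mm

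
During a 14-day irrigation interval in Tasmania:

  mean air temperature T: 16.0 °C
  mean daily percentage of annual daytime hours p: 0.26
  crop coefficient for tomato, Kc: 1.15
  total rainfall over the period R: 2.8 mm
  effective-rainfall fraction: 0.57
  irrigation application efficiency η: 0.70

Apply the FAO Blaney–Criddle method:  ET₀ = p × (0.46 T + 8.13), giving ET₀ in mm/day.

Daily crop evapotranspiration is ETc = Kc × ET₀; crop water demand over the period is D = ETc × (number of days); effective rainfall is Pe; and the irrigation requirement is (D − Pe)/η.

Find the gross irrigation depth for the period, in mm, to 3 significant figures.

90.4 mm

ET₀ = 0.26 × (0.46 × 16.0 + 8.13) = 0.26 × 15.490 = 4.0274 mm/d
ETc = Kc × ET₀ = 1.15 × 4.0274 = 4.6315 mm/d
Crop demand D = ETc × 14 d = 4.6315 × 14 = 64.841 mm
Pe = 0.57 × 2.8 = 1.596 mm
D − Pe = 64.841 − 1.596 = 63.245 mm
Gross irrigation = 63.245 / 0.70 = 90.350 mm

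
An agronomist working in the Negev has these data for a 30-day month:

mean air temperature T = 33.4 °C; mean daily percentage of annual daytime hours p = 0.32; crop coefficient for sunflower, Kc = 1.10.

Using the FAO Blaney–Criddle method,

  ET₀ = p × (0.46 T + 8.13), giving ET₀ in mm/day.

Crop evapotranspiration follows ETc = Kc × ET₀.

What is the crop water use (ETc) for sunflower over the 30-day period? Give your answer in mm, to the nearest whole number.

248 mm

ET₀ = 0.32 × (0.46 × 33.4 + 8.13) = 0.32 × 23.494 = 7.5181 mm/d
ETc = Kc × ET₀ = 1.10 × 7.5181 = 8.2699 mm/d
Over 30 days: 8.2699 × 30 = 248.097 mm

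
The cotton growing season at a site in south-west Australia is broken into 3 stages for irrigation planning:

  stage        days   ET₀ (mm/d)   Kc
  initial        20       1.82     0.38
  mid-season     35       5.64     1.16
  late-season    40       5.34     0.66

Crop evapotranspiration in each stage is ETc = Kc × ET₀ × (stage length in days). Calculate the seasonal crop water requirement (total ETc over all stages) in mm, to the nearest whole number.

384 mm

initial: 0.38 × 1.82 × 20 = 13.83 mm
mid-season: 1.16 × 5.64 × 35 = 228.98 mm
late-season: 0.66 × 5.34 × 40 = 140.98 mm
Seasonal total = 383.79 mm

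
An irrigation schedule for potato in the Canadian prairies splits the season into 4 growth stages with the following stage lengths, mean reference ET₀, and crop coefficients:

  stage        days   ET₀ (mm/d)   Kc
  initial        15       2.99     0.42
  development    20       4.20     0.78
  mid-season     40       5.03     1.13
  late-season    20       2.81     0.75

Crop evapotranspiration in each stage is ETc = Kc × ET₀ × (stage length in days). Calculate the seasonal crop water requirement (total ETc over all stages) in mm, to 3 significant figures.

354 mm

initial: 0.42 × 2.99 × 15 = 18.84 mm
development: 0.78 × 4.20 × 20 = 65.52 mm
mid-season: 1.13 × 5.03 × 40 = 227.36 mm
late-season: 0.75 × 2.81 × 20 = 42.15 mm
Seasonal total = 353.87 mm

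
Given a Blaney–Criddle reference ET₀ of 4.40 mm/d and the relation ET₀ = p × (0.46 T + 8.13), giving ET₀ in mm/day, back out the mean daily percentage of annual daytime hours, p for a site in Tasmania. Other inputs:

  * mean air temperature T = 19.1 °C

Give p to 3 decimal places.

0.260

p = ET₀ / (0.46 T + 8.13) = 4.40 / (0.46 × 19.1 + 8.13) = 4.40 / 16.916 = 0.2601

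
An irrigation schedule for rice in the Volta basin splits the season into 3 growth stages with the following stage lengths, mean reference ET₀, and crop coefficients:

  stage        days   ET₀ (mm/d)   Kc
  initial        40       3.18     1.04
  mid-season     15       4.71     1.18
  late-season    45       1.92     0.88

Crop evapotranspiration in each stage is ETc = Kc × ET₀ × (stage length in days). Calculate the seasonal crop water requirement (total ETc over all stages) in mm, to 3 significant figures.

initial: 1.04 × 3.18 × 40 = 132.29 mm
mid-season: 1.18 × 4.71 × 15 = 83.37 mm
late-season: 0.88 × 1.92 × 45 = 76.03 mm
Seasonal total = 291.69 mm

292 mm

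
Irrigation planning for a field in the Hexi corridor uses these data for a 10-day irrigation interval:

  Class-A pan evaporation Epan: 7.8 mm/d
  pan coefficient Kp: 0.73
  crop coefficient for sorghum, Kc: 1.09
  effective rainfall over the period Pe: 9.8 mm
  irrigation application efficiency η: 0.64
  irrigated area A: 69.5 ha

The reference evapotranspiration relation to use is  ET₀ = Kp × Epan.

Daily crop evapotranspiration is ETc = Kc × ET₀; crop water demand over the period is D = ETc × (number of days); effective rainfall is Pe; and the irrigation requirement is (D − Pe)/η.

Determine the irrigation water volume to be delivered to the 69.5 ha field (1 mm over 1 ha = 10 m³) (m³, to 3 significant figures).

ET₀ = 0.73 × 7.8 = 5.6940 mm/d
ETc = Kc × ET₀ = 1.09 × 5.6940 = 6.2065 mm/d
Crop demand D = ETc × 10 d = 6.2065 × 10 = 62.065 mm
D − Pe = 62.065 − 9.8 = 52.265 mm
Gross irrigation = 52.265 / 0.64 = 81.664 mm
Volume = 81.664 mm × 69.5 ha × 10 = 56756.5 m³

56800 m³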